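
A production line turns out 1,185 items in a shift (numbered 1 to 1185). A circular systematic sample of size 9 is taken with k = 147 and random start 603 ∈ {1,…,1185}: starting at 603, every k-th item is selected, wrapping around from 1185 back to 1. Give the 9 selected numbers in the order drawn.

603, 750, 897, 1044, 6, 153, 300, 447, 594

Selection 1: 603
Selection 2: 603 + 147 = 750
Selection 3: 750 + 147 = 897
Selection 4: 897 + 147 = 1044
Selection 5: 1044 + 147 = 1191 → 1191 − 1185 = 6
Selection 6: 6 + 147 = 153
Selection 7: 153 + 147 = 300
Selection 8: 300 + 147 = 447
Selection 9: 447 + 147 = 594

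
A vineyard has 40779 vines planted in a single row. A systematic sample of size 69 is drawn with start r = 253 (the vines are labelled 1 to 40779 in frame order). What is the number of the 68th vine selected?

k = 40779/69 = 591
68th selection = r + (68−1)·k = 253 + 67×591 = 253 + 39597 = 39850

39850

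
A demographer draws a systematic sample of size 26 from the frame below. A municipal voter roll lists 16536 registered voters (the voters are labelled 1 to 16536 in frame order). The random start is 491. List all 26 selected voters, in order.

491, 1127, 1763, 2399, 3035, 3671, 4307, 4943, 5579, 6215, 6851, 7487, 8123, 8759, 9395, 10031, 10667, 11303, 11939, 12575, 13211, 13847, 14483, 15119, 15755, 16391

k = N/n = 16536/26 = 636
voter 1: 491
voter 2: 491 + 636 = 1127
voter 3: 1127 + 636 = 1763
voter 4: 1763 + 636 = 2399
voter 5: 2399 + 636 = 3035
voter 6: 3035 + 636 = 3671
voter 7: 3671 + 636 = 4307
voter 8: 4307 + 636 = 4943
voter 9: 4943 + 636 = 5579
voter 10: 5579 + 636 = 6215
voter 11: 6215 + 636 = 6851
voter 12: 6851 + 636 = 7487
voter 13: 7487 + 636 = 8123
voter 14: 8123 + 636 = 8759
voter 15: 8759 + 636 = 9395
voter 16: 9395 + 636 = 10031
voter 17: 10031 + 636 = 10667
voter 18: 10667 + 636 = 11303
voter 19: 11303 + 636 = 11939
voter 20: 11939 + 636 = 12575
voter 21: 12575 + 636 = 13211
voter 22: 13211 + 636 = 13847
voter 23: 13847 + 636 = 14483
voter 24: 14483 + 636 = 15119
voter 25: 15119 + 636 = 15755
voter 26: 15755 + 636 = 16391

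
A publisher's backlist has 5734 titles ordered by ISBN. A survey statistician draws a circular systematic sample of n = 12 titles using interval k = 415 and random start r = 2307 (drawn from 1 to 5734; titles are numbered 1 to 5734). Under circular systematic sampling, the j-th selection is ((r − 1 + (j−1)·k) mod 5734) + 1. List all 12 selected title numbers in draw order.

2307, 2722, 3137, 3552, 3967, 4382, 4797, 5212, 5627, 308, 723, 1138

Selection 1: 2307
Selection 2: 2307 + 415 = 2722
Selection 3: 2722 + 415 = 3137
Selection 4: 3137 + 415 = 3552
Selection 5: 3552 + 415 = 3967
Selection 6: 3967 + 415 = 4382
Selection 7: 4382 + 415 = 4797
Selection 8: 4797 + 415 = 5212
Selection 9: 5212 + 415 = 5627
Selection 10: 5627 + 415 = 6042 → 6042 − 5734 = 308
Selection 11: 308 + 415 = 723
Selection 12: 723 + 415 = 1138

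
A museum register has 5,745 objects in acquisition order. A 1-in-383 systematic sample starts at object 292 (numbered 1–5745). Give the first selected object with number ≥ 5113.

k = 383
Steps past start: ⌈(5113 − 292)/383⌉ = ⌈4821/383⌉ = 13
Selected object: 292 + 13×383 = 5271

5271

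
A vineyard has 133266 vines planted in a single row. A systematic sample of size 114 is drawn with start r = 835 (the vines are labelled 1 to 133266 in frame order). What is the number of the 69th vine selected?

k = 133266/114 = 1169
69th selection = r + (69−1)·k = 835 + 68×1169 = 835 + 79492 = 80327

80327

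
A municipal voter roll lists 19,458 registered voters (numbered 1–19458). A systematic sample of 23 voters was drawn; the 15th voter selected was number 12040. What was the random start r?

k = 19458/23 = 846
r = 12040 − (15−1)×846 = 12040 − 11844 = 196

196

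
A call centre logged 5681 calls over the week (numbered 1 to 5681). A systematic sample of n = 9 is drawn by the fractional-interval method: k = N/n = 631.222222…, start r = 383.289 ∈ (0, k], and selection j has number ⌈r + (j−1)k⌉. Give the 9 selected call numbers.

j=1: r + 0k = 383.289 → ⌈·⌉ = 384
j=2: r + 1k = 1014.511222… → ⌈·⌉ = 1015
j=3: r + 2k = 1645.733444… → ⌈·⌉ = 1646
j=4: r + 3k = 2276.955666… → ⌈·⌉ = 2277
j=5: r + 4k = 2908.177888… → ⌈·⌉ = 2909
j=6: r + 5k = 3539.400111… → ⌈·⌉ = 3540
j=7: r + 6k = 4170.622333… → ⌈·⌉ = 4171
j=8: r + 7k = 4801.844555… → ⌈·⌉ = 4802
j=9: r + 8k = 5433.066777… → ⌈·⌉ = 5434

384, 1015, 1646, 2277, 2909, 3540, 4171, 4802, 5434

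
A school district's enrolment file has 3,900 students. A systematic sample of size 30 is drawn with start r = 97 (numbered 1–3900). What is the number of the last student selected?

k = 3900/30 = 130
30th selection = r + (30−1)·k = 97 + 29×130 = 97 + 3770 = 3867

3867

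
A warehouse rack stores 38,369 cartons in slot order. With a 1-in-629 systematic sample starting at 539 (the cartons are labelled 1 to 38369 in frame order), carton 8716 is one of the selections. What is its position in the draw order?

k = 629
position = (8716 − 539)/629 + 1 = 8177/629 + 1 = 13 + 1 = 14

14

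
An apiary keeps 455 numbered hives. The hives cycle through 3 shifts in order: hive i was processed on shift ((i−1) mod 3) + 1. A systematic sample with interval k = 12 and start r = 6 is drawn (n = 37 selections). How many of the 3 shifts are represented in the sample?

Consecutive selections differ by k = 12, so their shift numbers differ by 12 mod 3 = 0.
gcd(12, 3) = 3, so the sample visits 3/3 = 1 distinct residues mod 3.
Start 6 is shift 3; the shifts hit are 3.

1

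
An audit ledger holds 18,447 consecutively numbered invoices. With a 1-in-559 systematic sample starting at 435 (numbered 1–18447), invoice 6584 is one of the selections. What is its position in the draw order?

12

k = 559
position = (6584 − 435)/559 + 1 = 6149/559 + 1 = 11 + 1 = 12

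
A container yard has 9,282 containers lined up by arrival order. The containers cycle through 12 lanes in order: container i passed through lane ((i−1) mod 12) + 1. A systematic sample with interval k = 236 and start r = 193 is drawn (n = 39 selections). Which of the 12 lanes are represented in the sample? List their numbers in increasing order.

Consecutive selections differ by k = 236, so their lane numbers differ by 236 mod 12 = 8.
gcd(236, 12) = 4, so the sample visits 12/4 = 3 distinct residues mod 12.
Start 193 is lane 1; the lanes hit are 1, 5, 9.

1, 5, 9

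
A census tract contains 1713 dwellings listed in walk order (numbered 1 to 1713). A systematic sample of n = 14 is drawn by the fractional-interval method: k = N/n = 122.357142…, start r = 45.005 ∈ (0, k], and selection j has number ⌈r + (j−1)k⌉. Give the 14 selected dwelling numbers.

46, 168, 290, 413, 535, 657, 780, 902, 1024, 1147, 1269, 1391, 1514, 1636

j=1: r + 0k = 45.005 → ⌈·⌉ = 46
j=2: r + 1k = 167.362142… → ⌈·⌉ = 168
j=3: r + 2k = 289.719285… → ⌈·⌉ = 290
j=4: r + 3k = 412.076428… → ⌈·⌉ = 413
j=5: r + 4k = 534.433571… → ⌈·⌉ = 535
j=6: r + 5k = 656.790714… → ⌈·⌉ = 657
j=7: r + 6k = 779.147857… → ⌈·⌉ = 780
j=8: r + 7k = 901.505 → ⌈·⌉ = 902
j=9: r + 8k = 1023.862142… → ⌈·⌉ = 1024
j=10: r + 9k = 1146.219285… → ⌈·⌉ = 1147
j=11: r + 10k = 1268.576428… → ⌈·⌉ = 1269
j=12: r + 11k = 1390.933571… → ⌈·⌉ = 1391
j=13: r + 12k = 1513.290714… → ⌈·⌉ = 1514
j=14: r + 13k = 1635.647857… → ⌈·⌉ = 1636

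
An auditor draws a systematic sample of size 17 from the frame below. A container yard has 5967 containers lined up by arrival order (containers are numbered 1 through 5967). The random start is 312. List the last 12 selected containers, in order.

k = N/n = 5967/17 = 351
6th selection = 312 + 5×351 = 2067
7th: 2067 + 351 = 2418
8th: 2418 + 351 = 2769
9th: 2769 + 351 = 3120
10th: 3120 + 351 = 3471
11th: 3471 + 351 = 3822
12th: 3822 + 351 = 4173
13th: 4173 + 351 = 4524
14th: 4524 + 351 = 4875
15th: 4875 + 351 = 5226
16th: 5226 + 351 = 5577
17th: 5577 + 351 = 5928

2067, 2418, 2769, 3120, 3471, 3822, 4173, 4524, 4875, 5226, 5577, 5928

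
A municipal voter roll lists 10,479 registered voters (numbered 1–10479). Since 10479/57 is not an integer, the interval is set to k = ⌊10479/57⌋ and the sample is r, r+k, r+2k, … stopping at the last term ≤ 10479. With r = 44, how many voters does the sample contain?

58

k = ⌊10479/57⌋ = 183
Achieved size = ⌊(10479 − 44)/183⌋ + 1 = ⌊10435/183⌋ + 1 = 57 + 1 = 58
(last selection: 44 + 57×183 = 10475 ≤ 10479; next would be 10658 > 10479)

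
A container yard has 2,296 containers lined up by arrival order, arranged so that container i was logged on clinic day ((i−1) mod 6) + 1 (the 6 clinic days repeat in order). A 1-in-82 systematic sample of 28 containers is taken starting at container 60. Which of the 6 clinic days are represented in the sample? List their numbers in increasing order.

2, 4, 6

Consecutive selections differ by k = 82, so their clinic day numbers differ by 82 mod 6 = 4.
gcd(82, 6) = 2, so the sample visits 6/2 = 3 distinct residues mod 6.
Start 60 is clinic day 6; the clinic days hit are 2, 4, 6.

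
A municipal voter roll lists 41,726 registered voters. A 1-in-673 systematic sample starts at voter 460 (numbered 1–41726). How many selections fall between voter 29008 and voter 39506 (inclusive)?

16

k = 673
First selection ≥ 29008: 460 + ⌈(29008−460)/673⌉·673 = 460 + 43×673 = 29399
Last selection ≤ 39506: 460 + ⌊(39506−460)/673⌋·673 = 460 + 58×673 = 39494
Count = 58 − 43 + 1 = 16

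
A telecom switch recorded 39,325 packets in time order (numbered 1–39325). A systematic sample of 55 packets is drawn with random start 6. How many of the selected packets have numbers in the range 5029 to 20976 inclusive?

k = 39325/55 = 715
First selection ≥ 5029: 6 + ⌈(5029−6)/715⌉·715 = 6 + 8×715 = 5726
Last selection ≤ 20976: 6 + ⌊(20976−6)/715⌋·715 = 6 + 29×715 = 20741
Count = 29 − 8 + 1 = 22

22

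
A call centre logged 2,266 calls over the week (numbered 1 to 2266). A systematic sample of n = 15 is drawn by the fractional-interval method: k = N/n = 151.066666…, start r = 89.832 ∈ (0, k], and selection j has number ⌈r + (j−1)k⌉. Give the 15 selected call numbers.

90, 241, 392, 544, 695, 846, 997, 1148, 1299, 1450, 1601, 1752, 1903, 2054, 2205

j=1: r + 0k = 89.832 → ⌈·⌉ = 90
j=2: r + 1k = 240.898666… → ⌈·⌉ = 241
j=3: r + 2k = 391.965333… → ⌈·⌉ = 392
j=4: r + 3k = 543.032 → ⌈·⌉ = 544
j=5: r + 4k = 694.098666… → ⌈·⌉ = 695
j=6: r + 5k = 845.165333… → ⌈·⌉ = 846
j=7: r + 6k = 996.232 → ⌈·⌉ = 997
j=8: r + 7k = 1147.298666… → ⌈·⌉ = 1148
j=9: r + 8k = 1298.365333… → ⌈·⌉ = 1299
j=10: r + 9k = 1449.432 → ⌈·⌉ = 1450
j=11: r + 10k = 1600.498666… → ⌈·⌉ = 1601
j=12: r + 11k = 1751.565333… → ⌈·⌉ = 1752
j=13: r + 12k = 1902.632 → ⌈·⌉ = 1903
j=14: r + 13k = 2053.698666… → ⌈·⌉ = 2054
j=15: r + 14k = 2204.765333… → ⌈·⌉ = 2205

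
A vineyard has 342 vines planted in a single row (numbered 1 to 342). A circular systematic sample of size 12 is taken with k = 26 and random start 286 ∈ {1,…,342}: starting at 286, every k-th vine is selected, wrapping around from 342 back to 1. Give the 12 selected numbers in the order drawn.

Selection 1: 286
Selection 2: 286 + 26 = 312
Selection 3: 312 + 26 = 338
Selection 4: 338 + 26 = 364 → 364 − 342 = 22
Selection 5: 22 + 26 = 48
Selection 6: 48 + 26 = 74
Selection 7: 74 + 26 = 100
Selection 8: 100 + 26 = 126
Selection 9: 126 + 26 = 152
Selection 10: 152 + 26 = 178
Selection 11: 178 + 26 = 204
Selection 12: 204 + 26 = 230

286, 312, 338, 22, 48, 74, 100, 126, 152, 178, 204, 230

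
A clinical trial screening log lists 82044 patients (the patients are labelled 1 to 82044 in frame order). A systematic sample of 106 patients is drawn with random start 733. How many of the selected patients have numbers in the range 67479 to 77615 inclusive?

k = 82044/106 = 774
First selection ≥ 67479: 733 + ⌈(67479−733)/774⌉·774 = 733 + 87×774 = 68071
Last selection ≤ 77615: 733 + ⌊(77615−733)/774⌋·774 = 733 + 99×774 = 77359
Count = 99 − 87 + 1 = 13

13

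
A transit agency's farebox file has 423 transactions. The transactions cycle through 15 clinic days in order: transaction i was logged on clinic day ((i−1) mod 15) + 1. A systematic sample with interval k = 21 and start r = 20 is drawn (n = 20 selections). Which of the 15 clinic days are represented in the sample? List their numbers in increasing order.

Consecutive selections differ by k = 21, so their clinic day numbers differ by 21 mod 15 = 6.
gcd(21, 15) = 3, so the sample visits 15/3 = 5 distinct residues mod 15.
Start 20 is clinic day 5; the clinic days hit are 2, 5, 8, 11, 14.

2, 5, 8, 11, 14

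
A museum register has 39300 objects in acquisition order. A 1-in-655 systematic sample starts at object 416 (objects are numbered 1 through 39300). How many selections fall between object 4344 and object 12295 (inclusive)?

k = 655
First selection ≥ 4344: 416 + ⌈(4344−416)/655⌉·655 = 416 + 6×655 = 4346
Last selection ≤ 12295: 416 + ⌊(12295−416)/655⌋·655 = 416 + 18×655 = 12206
Count = 18 − 6 + 1 = 13

13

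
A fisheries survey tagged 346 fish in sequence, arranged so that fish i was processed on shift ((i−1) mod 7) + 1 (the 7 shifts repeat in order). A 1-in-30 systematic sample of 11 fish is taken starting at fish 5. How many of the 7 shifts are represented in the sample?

Consecutive selections differ by k = 30, so their shift numbers differ by 30 mod 7 = 2.
gcd(30, 7) = 1, so the sample visits 7/1 = 7 distinct residues mod 7.
Start 5 is shift 5; the shifts hit are 1, 2, 3, 4, 5, 6, 7.

7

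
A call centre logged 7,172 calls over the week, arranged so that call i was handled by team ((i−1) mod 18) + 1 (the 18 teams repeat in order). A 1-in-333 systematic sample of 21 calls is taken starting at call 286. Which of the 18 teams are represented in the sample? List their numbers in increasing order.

7, 16

Consecutive selections differ by k = 333, so their team numbers differ by 333 mod 18 = 9.
gcd(333, 18) = 9, so the sample visits 18/9 = 2 distinct residues mod 18.
Start 286 is team 16; the teams hit are 7, 16.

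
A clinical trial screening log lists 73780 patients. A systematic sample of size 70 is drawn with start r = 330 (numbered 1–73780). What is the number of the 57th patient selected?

59354

k = 73780/70 = 1054
57th selection = r + (57−1)·k = 330 + 56×1054 = 330 + 59024 = 59354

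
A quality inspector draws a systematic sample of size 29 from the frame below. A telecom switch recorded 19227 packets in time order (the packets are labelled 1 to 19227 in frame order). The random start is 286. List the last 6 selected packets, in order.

15535, 16198, 16861, 17524, 18187, 18850

k = N/n = 19227/29 = 663
24th selection = 286 + 23×663 = 15535
25th: 15535 + 663 = 16198
26th: 16198 + 663 = 16861
27th: 16861 + 663 = 17524
28th: 17524 + 663 = 18187
29th: 18187 + 663 = 18850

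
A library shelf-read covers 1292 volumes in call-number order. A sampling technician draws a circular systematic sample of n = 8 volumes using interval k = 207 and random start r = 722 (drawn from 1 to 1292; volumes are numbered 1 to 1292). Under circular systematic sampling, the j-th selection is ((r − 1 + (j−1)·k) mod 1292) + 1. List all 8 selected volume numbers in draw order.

Selection 1: 722
Selection 2: 722 + 207 = 929
Selection 3: 929 + 207 = 1136
Selection 4: 1136 + 207 = 1343 → 1343 − 1292 = 51
Selection 5: 51 + 207 = 258
Selection 6: 258 + 207 = 465
Selection 7: 465 + 207 = 672
Selection 8: 672 + 207 = 879

722, 929, 1136, 51, 258, 465, 672, 879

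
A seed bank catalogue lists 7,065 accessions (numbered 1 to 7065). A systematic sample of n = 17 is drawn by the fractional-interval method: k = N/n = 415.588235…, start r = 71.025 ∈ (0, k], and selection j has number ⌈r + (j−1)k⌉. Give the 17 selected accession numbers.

j=1: r + 0k = 71.025 → ⌈·⌉ = 72
j=2: r + 1k = 486.613235… → ⌈·⌉ = 487
j=3: r + 2k = 902.201470… → ⌈·⌉ = 903
j=4: r + 3k = 1317.789705… → ⌈·⌉ = 1318
j=5: r + 4k = 1733.377941… → ⌈·⌉ = 1734
j=6: r + 5k = 2148.966176… → ⌈·⌉ = 2149
j=7: r + 6k = 2564.554411… → ⌈·⌉ = 2565
j=8: r + 7k = 2980.142647… → ⌈·⌉ = 2981
j=9: r + 8k = 3395.730882… → ⌈·⌉ = 3396
j=10: r + 9k = 3811.319117… → ⌈·⌉ = 3812
j=11: r + 10k = 4226.907352… → ⌈·⌉ = 4227
j=12: r + 11k = 4642.495588… → ⌈·⌉ = 4643
j=13: r + 12k = 5058.083823… → ⌈·⌉ = 5059
j=14: r + 13k = 5473.672058… → ⌈·⌉ = 5474
j=15: r + 14k = 5889.260294… → ⌈·⌉ = 5890
j=16: r + 15k = 6304.848529… → ⌈·⌉ = 6305
j=17: r + 16k = 6720.436764… → ⌈·⌉ = 6721

72, 487, 903, 1318, 1734, 2149, 2565, 2981, 3396, 3812, 4227, 4643, 5059, 5474, 5890, 6305, 6721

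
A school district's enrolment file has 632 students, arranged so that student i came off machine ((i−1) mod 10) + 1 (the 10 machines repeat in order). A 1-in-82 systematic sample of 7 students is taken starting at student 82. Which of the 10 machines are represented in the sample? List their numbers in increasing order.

Consecutive selections differ by k = 82, so their machine numbers differ by 82 mod 10 = 2.
gcd(82, 10) = 2, so the sample visits 10/2 = 5 distinct residues mod 10.
Start 82 is machine 2; the machines hit are 2, 4, 6, 8, 10.

2, 4, 6, 8, 10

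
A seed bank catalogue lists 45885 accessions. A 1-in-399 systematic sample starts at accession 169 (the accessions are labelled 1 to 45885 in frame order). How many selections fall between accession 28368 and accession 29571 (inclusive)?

3

k = 399
First selection ≥ 28368: 169 + ⌈(28368−169)/399⌉·399 = 169 + 71×399 = 28498
Last selection ≤ 29571: 169 + ⌊(29571−169)/399⌋·399 = 169 + 73×399 = 29296
Count = 73 − 71 + 1 = 3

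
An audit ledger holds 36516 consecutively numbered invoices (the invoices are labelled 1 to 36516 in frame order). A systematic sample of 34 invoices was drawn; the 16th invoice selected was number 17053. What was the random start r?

k = 36516/34 = 1074
r = 17053 − (16−1)×1074 = 17053 − 16110 = 943

943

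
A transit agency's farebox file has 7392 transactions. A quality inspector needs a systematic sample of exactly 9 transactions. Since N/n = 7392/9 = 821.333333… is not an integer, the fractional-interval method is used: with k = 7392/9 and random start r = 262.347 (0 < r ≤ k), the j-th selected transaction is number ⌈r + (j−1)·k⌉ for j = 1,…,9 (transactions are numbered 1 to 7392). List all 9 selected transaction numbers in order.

j=1: r + 0k = 262.347 → ⌈·⌉ = 263
j=2: r + 1k = 1083.680333… → ⌈·⌉ = 1084
j=3: r + 2k = 1905.013666… → ⌈·⌉ = 1906
j=4: r + 3k = 2726.347 → ⌈·⌉ = 2727
j=5: r + 4k = 3547.680333… → ⌈·⌉ = 3548
j=6: r + 5k = 4369.013666… → ⌈·⌉ = 4370
j=7: r + 6k = 5190.347 → ⌈·⌉ = 5191
j=8: r + 7k = 6011.680333… → ⌈·⌉ = 6012
j=9: r + 8k = 6833.013666… → ⌈·⌉ = 6834

263, 1084, 1906, 2727, 3548, 4370, 5191, 6012, 6834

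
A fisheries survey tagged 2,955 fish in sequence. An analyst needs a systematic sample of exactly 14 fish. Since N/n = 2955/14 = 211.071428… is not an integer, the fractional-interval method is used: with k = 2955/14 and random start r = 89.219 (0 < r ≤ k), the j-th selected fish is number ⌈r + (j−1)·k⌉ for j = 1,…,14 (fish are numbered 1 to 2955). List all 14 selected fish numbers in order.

90, 301, 512, 723, 934, 1145, 1356, 1567, 1778, 1989, 2200, 2412, 2623, 2834

j=1: r + 0k = 89.219 → ⌈·⌉ = 90
j=2: r + 1k = 300.290428… → ⌈·⌉ = 301
j=3: r + 2k = 511.361857… → ⌈·⌉ = 512
j=4: r + 3k = 722.433285… → ⌈·⌉ = 723
j=5: r + 4k = 933.504714… → ⌈·⌉ = 934
j=6: r + 5k = 1144.576142… → ⌈·⌉ = 1145
j=7: r + 6k = 1355.647571… → ⌈·⌉ = 1356
j=8: r + 7k = 1566.719 → ⌈·⌉ = 1567
j=9: r + 8k = 1777.790428… → ⌈·⌉ = 1778
j=10: r + 9k = 1988.861857… → ⌈·⌉ = 1989
j=11: r + 10k = 2199.933285… → ⌈·⌉ = 2200
j=12: r + 11k = 2411.004714… → ⌈·⌉ = 2412
j=13: r + 12k = 2622.076142… → ⌈·⌉ = 2623
j=14: r + 13k = 2833.147571… → ⌈·⌉ = 2834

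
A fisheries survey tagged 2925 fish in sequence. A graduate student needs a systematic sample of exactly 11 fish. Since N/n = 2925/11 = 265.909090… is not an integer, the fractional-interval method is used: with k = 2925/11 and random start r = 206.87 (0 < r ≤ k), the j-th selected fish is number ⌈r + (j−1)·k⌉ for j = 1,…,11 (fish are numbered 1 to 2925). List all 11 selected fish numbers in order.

207, 473, 739, 1005, 1271, 1537, 1803, 2069, 2335, 2601, 2866

j=1: r + 0k = 206.87 → ⌈·⌉ = 207
j=2: r + 1k = 472.779090… → ⌈·⌉ = 473
j=3: r + 2k = 738.688181… → ⌈·⌉ = 739
j=4: r + 3k = 1004.597272… → ⌈·⌉ = 1005
j=5: r + 4k = 1270.506363… → ⌈·⌉ = 1271
j=6: r + 5k = 1536.415454… → ⌈·⌉ = 1537
j=7: r + 6k = 1802.324545… → ⌈·⌉ = 1803
j=8: r + 7k = 2068.233636… → ⌈·⌉ = 2069
j=9: r + 8k = 2334.142727… → ⌈·⌉ = 2335
j=10: r + 9k = 2600.051818… → ⌈·⌉ = 2601
j=11: r + 10k = 2865.960909… → ⌈·⌉ = 2866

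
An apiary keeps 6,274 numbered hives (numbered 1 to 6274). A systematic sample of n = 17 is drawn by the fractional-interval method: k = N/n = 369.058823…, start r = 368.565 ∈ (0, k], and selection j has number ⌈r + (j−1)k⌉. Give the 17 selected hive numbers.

369, 738, 1107, 1476, 1845, 2214, 2583, 2952, 3322, 3691, 4060, 4429, 4798, 5167, 5536, 5905, 6274

j=1: r + 0k = 368.565 → ⌈·⌉ = 369
j=2: r + 1k = 737.623823… → ⌈·⌉ = 738
j=3: r + 2k = 1106.682647… → ⌈·⌉ = 1107
j=4: r + 3k = 1475.741470… → ⌈·⌉ = 1476
j=5: r + 4k = 1844.800294… → ⌈·⌉ = 1845
j=6: r + 5k = 2213.859117… → ⌈·⌉ = 2214
j=7: r + 6k = 2582.917941… → ⌈·⌉ = 2583
j=8: r + 7k = 2951.976764… → ⌈·⌉ = 2952
j=9: r + 8k = 3321.035588… → ⌈·⌉ = 3322
j=10: r + 9k = 3690.094411… → ⌈·⌉ = 3691
j=11: r + 10k = 4059.153235… → ⌈·⌉ = 4060
j=12: r + 11k = 4428.212058… → ⌈·⌉ = 4429
j=13: r + 12k = 4797.270882… → ⌈·⌉ = 4798
j=14: r + 13k = 5166.329705… → ⌈·⌉ = 5167
j=15: r + 14k = 5535.388529… → ⌈·⌉ = 5536
j=16: r + 15k = 5904.447352… → ⌈·⌉ = 5905
j=17: r + 16k = 6273.506176… → ⌈·⌉ = 6274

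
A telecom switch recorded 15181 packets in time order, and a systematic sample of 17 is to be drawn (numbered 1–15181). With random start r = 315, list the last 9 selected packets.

k = N/n = 15181/17 = 893
9th selection = 315 + 8×893 = 7459
10th: 7459 + 893 = 8352
11th: 8352 + 893 = 9245
12th: 9245 + 893 = 10138
13th: 10138 + 893 = 11031
14th: 11031 + 893 = 11924
15th: 11924 + 893 = 12817
16th: 12817 + 893 = 13710
17th: 13710 + 893 = 14603

7459, 8352, 9245, 10138, 11031, 11924, 12817, 13710, 14603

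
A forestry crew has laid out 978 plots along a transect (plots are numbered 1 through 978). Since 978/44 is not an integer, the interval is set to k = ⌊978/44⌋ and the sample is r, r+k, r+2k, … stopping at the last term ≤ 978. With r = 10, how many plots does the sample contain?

45

k = ⌊978/44⌋ = 22
Achieved size = ⌊(978 − 10)/22⌋ + 1 = ⌊968/22⌋ + 1 = 44 + 1 = 45
(last selection: 10 + 44×22 = 978 ≤ 978; next would be 1000 > 978)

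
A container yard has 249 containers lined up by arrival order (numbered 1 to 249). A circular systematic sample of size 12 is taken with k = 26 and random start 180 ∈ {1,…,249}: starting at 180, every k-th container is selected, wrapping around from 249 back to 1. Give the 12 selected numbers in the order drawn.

Selection 1: 180
Selection 2: 180 + 26 = 206
Selection 3: 206 + 26 = 232
Selection 4: 232 + 26 = 258 → 258 − 249 = 9
Selection 5: 9 + 26 = 35
Selection 6: 35 + 26 = 61
Selection 7: 61 + 26 = 87
Selection 8: 87 + 26 = 113
Selection 9: 113 + 26 = 139
Selection 10: 139 + 26 = 165
Selection 11: 165 + 26 = 191
Selection 12: 191 + 26 = 217

180, 206, 232, 9, 35, 61, 87, 113, 139, 165, 191, 217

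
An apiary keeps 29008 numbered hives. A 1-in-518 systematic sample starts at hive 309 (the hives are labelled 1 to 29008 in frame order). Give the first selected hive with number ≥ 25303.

25691

k = 518
Steps past start: ⌈(25303 − 309)/518⌉ = ⌈24994/518⌉ = 49
Selected hive: 309 + 49×518 = 25691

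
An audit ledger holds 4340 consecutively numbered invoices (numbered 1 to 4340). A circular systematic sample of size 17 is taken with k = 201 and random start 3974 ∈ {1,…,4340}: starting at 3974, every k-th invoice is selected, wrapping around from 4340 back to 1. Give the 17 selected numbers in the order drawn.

3974, 4175, 36, 237, 438, 639, 840, 1041, 1242, 1443, 1644, 1845, 2046, 2247, 2448, 2649, 2850

Selection 1: 3974
Selection 2: 3974 + 201 = 4175
Selection 3: 4175 + 201 = 4376 → 4376 − 4340 = 36
Selection 4: 36 + 201 = 237
Selection 5: 237 + 201 = 438
Selection 6: 438 + 201 = 639
Selection 7: 639 + 201 = 840
Selection 8: 840 + 201 = 1041
Selection 9: 1041 + 201 = 1242
Selection 10: 1242 + 201 = 1443
Selection 11: 1443 + 201 = 1644
Selection 12: 1644 + 201 = 1845
Selection 13: 1845 + 201 = 2046
Selection 14: 2046 + 201 = 2247
Selection 15: 2247 + 201 = 2448
Selection 16: 2448 + 201 = 2649
Selection 17: 2649 + 201 = 2850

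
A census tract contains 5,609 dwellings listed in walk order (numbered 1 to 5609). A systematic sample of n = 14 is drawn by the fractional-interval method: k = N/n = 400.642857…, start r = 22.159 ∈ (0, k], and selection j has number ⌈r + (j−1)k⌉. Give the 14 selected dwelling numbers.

j=1: r + 0k = 22.159 → ⌈·⌉ = 23
j=2: r + 1k = 422.801857… → ⌈·⌉ = 423
j=3: r + 2k = 823.444714… → ⌈·⌉ = 824
j=4: r + 3k = 1224.087571… → ⌈·⌉ = 1225
j=5: r + 4k = 1624.730428… → ⌈·⌉ = 1625
j=6: r + 5k = 2025.373285… → ⌈·⌉ = 2026
j=7: r + 6k = 2426.016142… → ⌈·⌉ = 2427
j=8: r + 7k = 2826.659 → ⌈·⌉ = 2827
j=9: r + 8k = 3227.301857… → ⌈·⌉ = 3228
j=10: r + 9k = 3627.944714… → ⌈·⌉ = 3628
j=11: r + 10k = 4028.587571… → ⌈·⌉ = 4029
j=12: r + 11k = 4429.230428… → ⌈·⌉ = 4430
j=13: r + 12k = 4829.873285… → ⌈·⌉ = 4830
j=14: r + 13k = 5230.516142… → ⌈·⌉ = 5231

23, 423, 824, 1225, 1625, 2026, 2427, 2827, 3228, 3628, 4029, 4430, 4830, 5231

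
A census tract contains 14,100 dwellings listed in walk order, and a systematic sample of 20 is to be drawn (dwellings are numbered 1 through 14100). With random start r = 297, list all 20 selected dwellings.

k = N/n = 14100/20 = 705
dwelling 1: 297
dwelling 2: 297 + 705 = 1002
dwelling 3: 1002 + 705 = 1707
dwelling 4: 1707 + 705 = 2412
dwelling 5: 2412 + 705 = 3117
dwelling 6: 3117 + 705 = 3822
dwelling 7: 3822 + 705 = 4527
dwelling 8: 4527 + 705 = 5232
dwelling 9: 5232 + 705 = 5937
dwelling 10: 5937 + 705 = 6642
dwelling 11: 6642 + 705 = 7347
dwelling 12: 7347 + 705 = 8052
dwelling 13: 8052 + 705 = 8757
dwelling 14: 8757 + 705 = 9462
dwelling 15: 9462 + 705 = 10167
dwelling 16: 10167 + 705 = 10872
dwelling 17: 10872 + 705 = 11577
dwelling 18: 11577 + 705 = 12282
dwelling 19: 12282 + 705 = 12987
dwelling 20: 12987 + 705 = 13692

297, 1002, 1707, 2412, 3117, 3822, 4527, 5232, 5937, 6642, 7347, 8052, 8757, 9462, 10167, 10872, 11577, 12282, 12987, 13692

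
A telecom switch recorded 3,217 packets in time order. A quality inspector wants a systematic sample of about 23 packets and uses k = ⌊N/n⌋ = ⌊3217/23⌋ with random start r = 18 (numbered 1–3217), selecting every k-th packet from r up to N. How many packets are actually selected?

24

k = ⌊3217/23⌋ = 139
Achieved size = ⌊(3217 − 18)/139⌋ + 1 = ⌊3199/139⌋ + 1 = 23 + 1 = 24
(last selection: 18 + 23×139 = 3215 ≤ 3217; next would be 3354 > 3217)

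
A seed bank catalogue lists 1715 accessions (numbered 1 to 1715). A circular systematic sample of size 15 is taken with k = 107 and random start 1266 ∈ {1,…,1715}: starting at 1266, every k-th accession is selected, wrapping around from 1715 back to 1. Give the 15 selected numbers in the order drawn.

1266, 1373, 1480, 1587, 1694, 86, 193, 300, 407, 514, 621, 728, 835, 942, 1049

Selection 1: 1266
Selection 2: 1266 + 107 = 1373
Selection 3: 1373 + 107 = 1480
Selection 4: 1480 + 107 = 1587
Selection 5: 1587 + 107 = 1694
Selection 6: 1694 + 107 = 1801 → 1801 − 1715 = 86
Selection 7: 86 + 107 = 193
Selection 8: 193 + 107 = 300
Selection 9: 300 + 107 = 407
Selection 10: 407 + 107 = 514
Selection 11: 514 + 107 = 621
Selection 12: 621 + 107 = 728
Selection 13: 728 + 107 = 835
Selection 14: 835 + 107 = 942
Selection 15: 942 + 107 = 1049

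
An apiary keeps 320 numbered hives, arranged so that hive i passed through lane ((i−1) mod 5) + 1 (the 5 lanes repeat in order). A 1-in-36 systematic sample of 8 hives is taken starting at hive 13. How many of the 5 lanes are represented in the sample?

5

Consecutive selections differ by k = 36, so their lane numbers differ by 36 mod 5 = 1.
gcd(36, 5) = 1, so the sample visits 5/1 = 5 distinct residues mod 5.
Start 13 is lane 3; the lanes hit are 1, 2, 3, 4, 5.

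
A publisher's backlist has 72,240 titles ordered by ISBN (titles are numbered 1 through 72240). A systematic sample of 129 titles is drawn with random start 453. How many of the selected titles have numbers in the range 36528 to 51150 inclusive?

k = 72240/129 = 560
First selection ≥ 36528: 453 + ⌈(36528−453)/560⌉·560 = 453 + 65×560 = 36853
Last selection ≤ 51150: 453 + ⌊(51150−453)/560⌋·560 = 453 + 90×560 = 50853
Count = 90 − 65 + 1 = 26

26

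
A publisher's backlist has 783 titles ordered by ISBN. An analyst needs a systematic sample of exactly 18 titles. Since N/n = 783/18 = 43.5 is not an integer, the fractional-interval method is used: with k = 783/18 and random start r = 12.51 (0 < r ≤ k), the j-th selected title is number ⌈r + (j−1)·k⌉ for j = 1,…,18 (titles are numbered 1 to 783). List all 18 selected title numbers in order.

j=1: r + 0k = 12.51 → ⌈·⌉ = 13
j=2: r + 1k = 56.01 → ⌈·⌉ = 57
j=3: r + 2k = 99.51 → ⌈·⌉ = 100
j=4: r + 3k = 143.01 → ⌈·⌉ = 144
j=5: r + 4k = 186.51 → ⌈·⌉ = 187
j=6: r + 5k = 230.01 → ⌈·⌉ = 231
j=7: r + 6k = 273.51 → ⌈·⌉ = 274
j=8: r + 7k = 317.01 → ⌈·⌉ = 318
j=9: r + 8k = 360.51 → ⌈·⌉ = 361
j=10: r + 9k = 404.01 → ⌈·⌉ = 405
j=11: r + 10k = 447.51 → ⌈·⌉ = 448
j=12: r + 11k = 491.01 → ⌈·⌉ = 492
j=13: r + 12k = 534.51 → ⌈·⌉ = 535
j=14: r + 13k = 578.01 → ⌈·⌉ = 579
j=15: r + 14k = 621.51 → ⌈·⌉ = 622
j=16: r + 15k = 665.01 → ⌈·⌉ = 666
j=17: r + 16k = 708.51 → ⌈·⌉ = 709
j=18: r + 17k = 752.01 → ⌈·⌉ = 753

13, 57, 100, 144, 187, 231, 274, 318, 361, 405, 448, 492, 535, 579, 622, 666, 709, 753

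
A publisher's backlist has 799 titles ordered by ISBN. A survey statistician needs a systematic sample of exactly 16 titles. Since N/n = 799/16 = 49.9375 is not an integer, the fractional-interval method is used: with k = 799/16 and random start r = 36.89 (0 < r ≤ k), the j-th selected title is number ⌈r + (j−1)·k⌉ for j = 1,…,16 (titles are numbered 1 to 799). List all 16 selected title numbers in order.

j=1: r + 0k = 36.89 → ⌈·⌉ = 37
j=2: r + 1k = 86.8275 → ⌈·⌉ = 87
j=3: r + 2k = 136.765 → ⌈·⌉ = 137
j=4: r + 3k = 186.7025 → ⌈·⌉ = 187
j=5: r + 4k = 236.64 → ⌈·⌉ = 237
j=6: r + 5k = 286.5775 → ⌈·⌉ = 287
j=7: r + 6k = 336.515 → ⌈·⌉ = 337
j=8: r + 7k = 386.4525 → ⌈·⌉ = 387
j=9: r + 8k = 436.39 → ⌈·⌉ = 437
j=10: r + 9k = 486.3275 → ⌈·⌉ = 487
j=11: r + 10k = 536.265 → ⌈·⌉ = 537
j=12: r + 11k = 586.2025 → ⌈·⌉ = 587
j=13: r + 12k = 636.14 → ⌈·⌉ = 637
j=14: r + 13k = 686.0775 → ⌈·⌉ = 687
j=15: r + 14k = 736.015 → ⌈·⌉ = 737
j=16: r + 15k = 785.9525 → ⌈·⌉ = 786

37, 87, 137, 187, 237, 287, 337, 387, 437, 487, 537, 587, 637, 687, 737, 786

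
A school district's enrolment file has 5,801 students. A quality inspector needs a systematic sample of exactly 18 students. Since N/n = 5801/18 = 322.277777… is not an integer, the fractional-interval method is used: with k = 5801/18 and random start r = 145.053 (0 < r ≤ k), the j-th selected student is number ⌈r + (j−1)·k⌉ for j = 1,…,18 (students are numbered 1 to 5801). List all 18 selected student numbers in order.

j=1: r + 0k = 145.053 → ⌈·⌉ = 146
j=2: r + 1k = 467.330777… → ⌈·⌉ = 468
j=3: r + 2k = 789.608555… → ⌈·⌉ = 790
j=4: r + 3k = 1111.886333… → ⌈·⌉ = 1112
j=5: r + 4k = 1434.164111… → ⌈·⌉ = 1435
j=6: r + 5k = 1756.441888… → ⌈·⌉ = 1757
j=7: r + 6k = 2078.719666… → ⌈·⌉ = 2079
j=8: r + 7k = 2400.997444… → ⌈·⌉ = 2401
j=9: r + 8k = 2723.275222… → ⌈·⌉ = 2724
j=10: r + 9k = 3045.553 → ⌈·⌉ = 3046
j=11: r + 10k = 3367.830777… → ⌈·⌉ = 3368
j=12: r + 11k = 3690.108555… → ⌈·⌉ = 3691
j=13: r + 12k = 4012.386333… → ⌈·⌉ = 4013
j=14: r + 13k = 4334.664111… → ⌈·⌉ = 4335
j=15: r + 14k = 4656.941888… → ⌈·⌉ = 4657
j=16: r + 15k = 4979.219666… → ⌈·⌉ = 4980
j=17: r + 16k = 5301.497444… → ⌈·⌉ = 5302
j=18: r + 17k = 5623.775222… → ⌈·⌉ = 5624

146, 468, 790, 1112, 1435, 1757, 2079, 2401, 2724, 3046, 3368, 3691, 4013, 4335, 4657, 4980, 5302, 5624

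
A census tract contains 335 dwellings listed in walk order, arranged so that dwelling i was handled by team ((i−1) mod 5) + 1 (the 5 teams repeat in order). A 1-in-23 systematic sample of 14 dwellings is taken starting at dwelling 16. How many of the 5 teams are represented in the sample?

Consecutive selections differ by k = 23, so their team numbers differ by 23 mod 5 = 3.
gcd(23, 5) = 1, so the sample visits 5/1 = 5 distinct residues mod 5.
Start 16 is team 1; the teams hit are 1, 2, 3, 4, 5.

5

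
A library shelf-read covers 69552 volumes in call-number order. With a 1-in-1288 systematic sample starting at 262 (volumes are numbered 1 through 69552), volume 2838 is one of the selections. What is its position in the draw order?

3

k = 1288
position = (2838 − 262)/1288 + 1 = 2576/1288 + 1 = 2 + 1 = 3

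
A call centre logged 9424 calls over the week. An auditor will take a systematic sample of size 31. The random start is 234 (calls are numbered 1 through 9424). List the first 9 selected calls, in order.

234, 538, 842, 1146, 1450, 1754, 2058, 2362, 2666

k = N/n = 9424/31 = 304
call 1: 234
call 2: 234 + 304 = 538
call 3: 538 + 304 = 842
call 4: 842 + 304 = 1146
call 5: 1146 + 304 = 1450
call 6: 1450 + 304 = 1754
call 7: 1754 + 304 = 2058
call 8: 2058 + 304 = 2362
call 9: 2362 + 304 = 2666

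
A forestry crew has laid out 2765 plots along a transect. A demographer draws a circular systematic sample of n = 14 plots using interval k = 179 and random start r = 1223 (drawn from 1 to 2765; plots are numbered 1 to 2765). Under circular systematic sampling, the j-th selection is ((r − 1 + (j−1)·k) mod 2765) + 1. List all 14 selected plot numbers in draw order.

Selection 1: 1223
Selection 2: 1223 + 179 = 1402
Selection 3: 1402 + 179 = 1581
Selection 4: 1581 + 179 = 1760
Selection 5: 1760 + 179 = 1939
Selection 6: 1939 + 179 = 2118
Selection 7: 2118 + 179 = 2297
Selection 8: 2297 + 179 = 2476
Selection 9: 2476 + 179 = 2655
Selection 10: 2655 + 179 = 2834 → 2834 − 2765 = 69
Selection 11: 69 + 179 = 248
Selection 12: 248 + 179 = 427
Selection 13: 427 + 179 = 606
Selection 14: 606 + 179 = 785

1223, 1402, 1581, 1760, 1939, 2118, 2297, 2476, 2655, 69, 248, 427, 606, 785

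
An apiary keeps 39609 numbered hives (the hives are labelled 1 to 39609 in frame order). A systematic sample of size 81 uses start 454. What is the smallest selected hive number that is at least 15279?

k = 39609/81 = 489
Steps past start: ⌈(15279 − 454)/489⌉ = ⌈14825/489⌉ = 31
Selected hive: 454 + 31×489 = 15613

15613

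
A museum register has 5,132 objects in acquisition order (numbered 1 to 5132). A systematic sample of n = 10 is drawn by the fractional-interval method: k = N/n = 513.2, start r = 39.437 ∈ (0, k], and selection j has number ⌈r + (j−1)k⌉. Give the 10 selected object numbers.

40, 553, 1066, 1580, 2093, 2606, 3119, 3632, 4146, 4659

j=1: r + 0k = 39.437 → ⌈·⌉ = 40
j=2: r + 1k = 552.637 → ⌈·⌉ = 553
j=3: r + 2k = 1065.837 → ⌈·⌉ = 1066
j=4: r + 3k = 1579.037 → ⌈·⌉ = 1580
j=5: r + 4k = 2092.237 → ⌈·⌉ = 2093
j=6: r + 5k = 2605.437 → ⌈·⌉ = 2606
j=7: r + 6k = 3118.637 → ⌈·⌉ = 3119
j=8: r + 7k = 3631.837 → ⌈·⌉ = 3632
j=9: r + 8k = 4145.037 → ⌈·⌉ = 4146
j=10: r + 9k = 4658.237 → ⌈·⌉ = 4659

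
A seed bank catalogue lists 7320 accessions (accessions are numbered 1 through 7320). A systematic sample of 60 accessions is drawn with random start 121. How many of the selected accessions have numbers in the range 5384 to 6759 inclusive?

11

k = 7320/60 = 122
First selection ≥ 5384: 121 + ⌈(5384−121)/122⌉·122 = 121 + 44×122 = 5489
Last selection ≤ 6759: 121 + ⌊(6759−121)/122⌋·122 = 121 + 54×122 = 6709
Count = 54 − 44 + 1 = 11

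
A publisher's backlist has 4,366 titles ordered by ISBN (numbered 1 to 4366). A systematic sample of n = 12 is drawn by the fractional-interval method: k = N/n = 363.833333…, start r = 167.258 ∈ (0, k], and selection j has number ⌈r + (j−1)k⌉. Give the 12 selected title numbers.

j=1: r + 0k = 167.258 → ⌈·⌉ = 168
j=2: r + 1k = 531.091333… → ⌈·⌉ = 532
j=3: r + 2k = 894.924666… → ⌈·⌉ = 895
j=4: r + 3k = 1258.758 → ⌈·⌉ = 1259
j=5: r + 4k = 1622.591333… → ⌈·⌉ = 1623
j=6: r + 5k = 1986.424666… → ⌈·⌉ = 1987
j=7: r + 6k = 2350.258 → ⌈·⌉ = 2351
j=8: r + 7k = 2714.091333… → ⌈·⌉ = 2715
j=9: r + 8k = 3077.924666… → ⌈·⌉ = 3078
j=10: r + 9k = 3441.758 → ⌈·⌉ = 3442
j=11: r + 10k = 3805.591333… → ⌈·⌉ = 3806
j=12: r + 11k = 4169.424666… → ⌈·⌉ = 4170

168, 532, 895, 1259, 1623, 1987, 2351, 2715, 3078, 3442, 3806, 4170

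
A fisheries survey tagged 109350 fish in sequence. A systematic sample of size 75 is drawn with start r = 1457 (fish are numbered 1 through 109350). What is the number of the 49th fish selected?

k = 109350/75 = 1458
49th selection = r + (49−1)·k = 1457 + 48×1458 = 1457 + 69984 = 71441

71441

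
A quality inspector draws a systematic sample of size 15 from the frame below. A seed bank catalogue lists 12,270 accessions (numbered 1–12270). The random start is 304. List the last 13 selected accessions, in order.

k = N/n = 12270/15 = 818
3rd selection = 304 + 2×818 = 1940
4th: 1940 + 818 = 2758
5th: 2758 + 818 = 3576
6th: 3576 + 818 = 4394
7th: 4394 + 818 = 5212
8th: 5212 + 818 = 6030
9th: 6030 + 818 = 6848
10th: 6848 + 818 = 7666
11th: 7666 + 818 = 8484
12th: 8484 + 818 = 9302
13th: 9302 + 818 = 10120
14th: 10120 + 818 = 10938
15th: 10938 + 818 = 11756

1940, 2758, 3576, 4394, 5212, 6030, 6848, 7666, 8484, 9302, 10120, 10938, 11756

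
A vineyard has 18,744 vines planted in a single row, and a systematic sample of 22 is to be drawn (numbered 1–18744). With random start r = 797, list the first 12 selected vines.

797, 1649, 2501, 3353, 4205, 5057, 5909, 6761, 7613, 8465, 9317, 10169

k = N/n = 18744/22 = 852
vine 1: 797
vine 2: 797 + 852 = 1649
vine 3: 1649 + 852 = 2501
vine 4: 2501 + 852 = 3353
vine 5: 3353 + 852 = 4205
vine 6: 4205 + 852 = 5057
vine 7: 5057 + 852 = 5909
vine 8: 5909 + 852 = 6761
vine 9: 6761 + 852 = 7613
vine 10: 7613 + 852 = 8465
vine 11: 8465 + 852 = 9317
vine 12: 9317 + 852 = 10169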